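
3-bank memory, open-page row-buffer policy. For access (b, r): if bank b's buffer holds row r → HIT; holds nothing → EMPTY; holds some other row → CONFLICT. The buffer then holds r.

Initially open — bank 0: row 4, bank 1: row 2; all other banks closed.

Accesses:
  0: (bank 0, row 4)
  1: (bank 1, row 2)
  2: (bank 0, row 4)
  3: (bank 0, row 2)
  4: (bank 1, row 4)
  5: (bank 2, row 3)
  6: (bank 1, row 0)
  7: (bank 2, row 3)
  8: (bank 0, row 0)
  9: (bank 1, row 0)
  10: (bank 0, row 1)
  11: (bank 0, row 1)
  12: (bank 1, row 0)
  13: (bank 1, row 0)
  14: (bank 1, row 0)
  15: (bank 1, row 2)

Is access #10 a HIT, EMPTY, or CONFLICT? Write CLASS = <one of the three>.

CLASS = CONFLICT

  [0] b0 r4: had r4 ⇒ H
  [1] b1 r2: had r2 ⇒ H
  [2] b0 r4: had r4 ⇒ H
  [3] b0 r2: had r4 ⇒ C
  [4] b1 r4: had r2 ⇒ C
  [5] b2 r3: no row ⇒ E
  [6] b1 r0: had r4 ⇒ C
  [7] b2 r3: had r3 ⇒ H
  [8] b0 r0: had r2 ⇒ C
  [9] b1 r0: had r0 ⇒ H
  [10] b0 r1: had r0 ⇒ C
  [11] b0 r1: had r1 ⇒ H
  [12] b1 r0: had r0 ⇒ H
  [13] b1 r0: had r0 ⇒ H
  [14] b1 r0: had r0 ⇒ H
  [15] b1 r2: had r0 ⇒ C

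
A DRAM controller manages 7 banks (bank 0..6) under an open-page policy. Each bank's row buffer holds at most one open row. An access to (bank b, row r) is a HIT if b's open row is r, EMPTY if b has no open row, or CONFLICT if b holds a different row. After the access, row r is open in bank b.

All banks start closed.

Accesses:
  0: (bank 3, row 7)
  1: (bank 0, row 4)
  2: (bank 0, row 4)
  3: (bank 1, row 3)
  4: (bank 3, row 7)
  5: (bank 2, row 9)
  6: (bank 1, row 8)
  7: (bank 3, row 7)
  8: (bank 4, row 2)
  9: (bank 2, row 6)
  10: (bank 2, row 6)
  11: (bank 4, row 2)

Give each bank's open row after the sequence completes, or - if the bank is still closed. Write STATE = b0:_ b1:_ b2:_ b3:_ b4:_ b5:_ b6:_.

#0 (3,7) E
#1 (0,4) E
#2 (0,4) H  (was 4)
#3 (1,3) E
#4 (3,7) H  (was 7)
#5 (2,9) E
#6 (1,8) C  (was 3)
#7 (3,7) H  (was 7)
#8 (4,2) E
#9 (2,6) C  (was 9)
#10 (2,6) H  (was 6)
#11 (4,2) H  (was 2)

STATE = b0:4 b1:8 b2:6 b3:7 b4:2 b5:- b6:-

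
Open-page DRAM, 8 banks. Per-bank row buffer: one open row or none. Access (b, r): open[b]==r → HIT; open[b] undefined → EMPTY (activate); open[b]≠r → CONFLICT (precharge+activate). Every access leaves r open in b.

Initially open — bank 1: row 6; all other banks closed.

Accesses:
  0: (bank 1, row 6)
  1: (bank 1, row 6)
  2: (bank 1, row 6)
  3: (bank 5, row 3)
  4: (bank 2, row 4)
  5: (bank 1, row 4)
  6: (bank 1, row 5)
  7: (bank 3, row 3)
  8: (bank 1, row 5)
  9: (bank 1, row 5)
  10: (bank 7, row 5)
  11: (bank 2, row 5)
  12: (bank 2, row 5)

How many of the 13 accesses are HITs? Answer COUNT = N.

  [0] b1 r6: had r6 ⇒ H
  [1] b1 r6: had r6 ⇒ H
  [2] b1 r6: had r6 ⇒ H
  [3] b5 r3: no row ⇒ E
  [4] b2 r4: no row ⇒ E
  [5] b1 r4: had r6 ⇒ C
  [6] b1 r5: had r4 ⇒ C
  [7] b3 r3: no row ⇒ E
  [8] b1 r5: had r5 ⇒ H
  [9] b1 r5: had r5 ⇒ H
  [10] b7 r5: no row ⇒ E
  [11] b2 r5: had r4 ⇒ C
  [12] b2 r5: had r5 ⇒ H

COUNT = 6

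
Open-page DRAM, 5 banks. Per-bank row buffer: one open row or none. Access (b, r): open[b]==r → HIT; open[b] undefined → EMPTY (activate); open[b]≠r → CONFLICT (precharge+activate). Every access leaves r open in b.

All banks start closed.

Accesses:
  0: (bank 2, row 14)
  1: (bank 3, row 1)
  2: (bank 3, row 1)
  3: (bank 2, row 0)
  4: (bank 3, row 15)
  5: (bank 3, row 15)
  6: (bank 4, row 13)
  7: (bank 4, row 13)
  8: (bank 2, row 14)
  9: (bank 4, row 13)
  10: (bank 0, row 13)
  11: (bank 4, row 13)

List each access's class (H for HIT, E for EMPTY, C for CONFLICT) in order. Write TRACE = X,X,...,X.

  [0] b2 r14: no row ⇒ E
  [1] b3 r1: no row ⇒ E
  [2] b3 r1: had r1 ⇒ H
  [3] b2 r0: had r14 ⇒ C
  [4] b3 r15: had r1 ⇒ C
  [5] b3 r15: had r15 ⇒ H
  [6] b4 r13: no row ⇒ E
  [7] b4 r13: had r13 ⇒ H
  [8] b2 r14: had r0 ⇒ C
  [9] b4 r13: had r13 ⇒ H
  [10] b0 r13: no row ⇒ E
  [11] b4 r13: had r13 ⇒ H

TRACE = E,E,H,C,C,H,E,H,C,H,E,H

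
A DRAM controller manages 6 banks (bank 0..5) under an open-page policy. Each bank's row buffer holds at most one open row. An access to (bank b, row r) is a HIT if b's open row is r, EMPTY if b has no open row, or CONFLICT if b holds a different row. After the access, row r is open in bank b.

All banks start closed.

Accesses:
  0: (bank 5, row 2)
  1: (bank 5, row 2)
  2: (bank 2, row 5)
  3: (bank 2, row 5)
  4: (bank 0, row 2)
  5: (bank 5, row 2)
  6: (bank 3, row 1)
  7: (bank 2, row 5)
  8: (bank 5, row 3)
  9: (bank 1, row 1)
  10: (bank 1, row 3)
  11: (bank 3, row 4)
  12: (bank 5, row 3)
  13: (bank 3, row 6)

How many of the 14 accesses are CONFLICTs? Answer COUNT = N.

COUNT = 4

  [0] b5 r2: no row ⇒ E
  [1] b5 r2: had r2 ⇒ H
  [2] b2 r5: no row ⇒ E
  [3] b2 r5: had r5 ⇒ H
  [4] b0 r2: no row ⇒ E
  [5] b5 r2: had r2 ⇒ H
  [6] b3 r1: no row ⇒ E
  [7] b2 r5: had r5 ⇒ H
  [8] b5 r3: had r2 ⇒ C
  [9] b1 r1: no row ⇒ E
  [10] b1 r3: had r1 ⇒ C
  [11] b3 r4: had r1 ⇒ C
  [12] b5 r3: had r3 ⇒ H
  [13] b3 r6: had r4 ⇒ C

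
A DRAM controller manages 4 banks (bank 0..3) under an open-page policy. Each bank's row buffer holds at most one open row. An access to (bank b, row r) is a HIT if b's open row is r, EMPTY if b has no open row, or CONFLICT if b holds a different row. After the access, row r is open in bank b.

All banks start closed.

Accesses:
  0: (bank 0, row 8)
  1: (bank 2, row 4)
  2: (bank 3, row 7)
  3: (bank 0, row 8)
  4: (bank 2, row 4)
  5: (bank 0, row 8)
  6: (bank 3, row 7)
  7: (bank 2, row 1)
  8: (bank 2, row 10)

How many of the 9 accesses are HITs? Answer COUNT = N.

COUNT = 4

step 0: bank0 None->8 [EMPTY]
step 1: bank2 None->4 [EMPTY]
step 2: bank3 None->7 [EMPTY]
step 3: bank0 8->8 [HIT]
step 4: bank2 4->4 [HIT]
step 5: bank0 8->8 [HIT]
step 6: bank3 7->7 [HIT]
step 7: bank2 4->1 [CONFLICT]
step 8: bank2 1->10 [CONFLICT]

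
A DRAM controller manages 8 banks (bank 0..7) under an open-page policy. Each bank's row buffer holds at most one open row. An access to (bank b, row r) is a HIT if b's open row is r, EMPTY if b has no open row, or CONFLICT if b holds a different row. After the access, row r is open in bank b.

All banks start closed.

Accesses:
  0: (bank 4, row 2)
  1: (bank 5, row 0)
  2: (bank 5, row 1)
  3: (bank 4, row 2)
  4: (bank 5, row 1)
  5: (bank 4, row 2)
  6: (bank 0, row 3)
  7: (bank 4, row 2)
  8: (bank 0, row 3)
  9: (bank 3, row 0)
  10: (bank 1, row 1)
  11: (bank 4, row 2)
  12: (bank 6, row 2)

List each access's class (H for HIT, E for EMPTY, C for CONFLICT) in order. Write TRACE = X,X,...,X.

0: bank 4 row 2 — prev None → EMPTY
1: bank 5 row 0 — prev None → EMPTY
2: bank 5 row 1 — prev 0 → CONFLICT
3: bank 4 row 2 — prev 2 → HIT
4: bank 5 row 1 — prev 1 → HIT
5: bank 4 row 2 — prev 2 → HIT
6: bank 0 row 3 — prev None → EMPTY
7: bank 4 row 2 — prev 2 → HIT
8: bank 0 row 3 — prev 3 → HIT
9: bank 3 row 0 — prev None → EMPTY
10: bank 1 row 1 — prev None → EMPTY
11: bank 4 row 2 — prev 2 → HIT
12: bank 6 row 2 — prev None → EMPTY

TRACE = E,E,C,H,H,H,E,H,H,E,E,H,E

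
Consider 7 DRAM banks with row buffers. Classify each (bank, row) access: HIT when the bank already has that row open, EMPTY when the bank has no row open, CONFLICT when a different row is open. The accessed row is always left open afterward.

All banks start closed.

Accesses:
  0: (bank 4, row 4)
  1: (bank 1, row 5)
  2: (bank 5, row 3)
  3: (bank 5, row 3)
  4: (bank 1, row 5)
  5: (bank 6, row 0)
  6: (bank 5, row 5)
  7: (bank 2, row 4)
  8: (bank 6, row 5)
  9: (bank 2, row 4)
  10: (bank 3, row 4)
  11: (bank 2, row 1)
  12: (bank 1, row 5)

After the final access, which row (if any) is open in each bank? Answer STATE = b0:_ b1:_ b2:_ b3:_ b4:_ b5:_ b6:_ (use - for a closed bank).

STATE = b0:- b1:5 b2:1 b3:4 b4:4 b5:5 b6:5

#0 (4,4) E
#1 (1,5) E
#2 (5,3) E
#3 (5,3) H  (was 3)
#4 (1,5) H  (was 5)
#5 (6,0) E
#6 (5,5) C  (was 3)
#7 (2,4) E
#8 (6,5) C  (was 0)
#9 (2,4) H  (was 4)
#10 (3,4) E
#11 (2,1) C  (was 4)
#12 (1,5) H  (was 5)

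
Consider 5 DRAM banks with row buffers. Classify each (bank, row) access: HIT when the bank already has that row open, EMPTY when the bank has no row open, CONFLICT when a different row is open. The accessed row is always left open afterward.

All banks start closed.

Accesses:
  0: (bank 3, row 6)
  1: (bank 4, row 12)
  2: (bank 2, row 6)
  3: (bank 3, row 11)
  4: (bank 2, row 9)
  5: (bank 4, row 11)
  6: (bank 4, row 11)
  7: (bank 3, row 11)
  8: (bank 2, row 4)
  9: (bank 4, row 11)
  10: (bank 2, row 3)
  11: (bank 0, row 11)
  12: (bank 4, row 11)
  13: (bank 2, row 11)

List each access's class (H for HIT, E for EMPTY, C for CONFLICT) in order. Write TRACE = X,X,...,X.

step 0: bank3 None->6 [EMPTY]
step 1: bank4 None->12 [EMPTY]
step 2: bank2 None->6 [EMPTY]
step 3: bank3 6->11 [CONFLICT]
step 4: bank2 6->9 [CONFLICT]
step 5: bank4 12->11 [CONFLICT]
step 6: bank4 11->11 [HIT]
step 7: bank3 11->11 [HIT]
step 8: bank2 9->4 [CONFLICT]
step 9: bank4 11->11 [HIT]
step 10: bank2 4->3 [CONFLICT]
step 11: bank0 None->11 [EMPTY]
step 12: bank4 11->11 [HIT]
step 13: bank2 3->11 [CONFLICT]

TRACE = E,E,E,C,C,C,H,H,C,H,C,E,H,C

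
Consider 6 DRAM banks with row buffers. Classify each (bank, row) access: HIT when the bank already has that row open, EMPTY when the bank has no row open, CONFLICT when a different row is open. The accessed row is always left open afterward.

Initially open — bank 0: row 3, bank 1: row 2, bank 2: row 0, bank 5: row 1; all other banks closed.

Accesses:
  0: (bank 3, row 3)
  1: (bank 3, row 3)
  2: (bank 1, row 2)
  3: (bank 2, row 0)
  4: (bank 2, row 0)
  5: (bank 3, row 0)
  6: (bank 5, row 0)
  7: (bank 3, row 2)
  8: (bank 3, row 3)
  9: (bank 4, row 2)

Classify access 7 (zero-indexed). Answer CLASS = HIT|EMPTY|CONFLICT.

#0 (3,3) E
#1 (3,3) H  (was 3)
#2 (1,2) H  (was 2)
#3 (2,0) H  (was 0)
#4 (2,0) H  (was 0)
#5 (3,0) C  (was 3)
#6 (5,0) C  (was 1)
#7 (3,2) C  (was 0)
#8 (3,3) C  (was 2)
#9 (4,2) E

CLASS = CONFLICT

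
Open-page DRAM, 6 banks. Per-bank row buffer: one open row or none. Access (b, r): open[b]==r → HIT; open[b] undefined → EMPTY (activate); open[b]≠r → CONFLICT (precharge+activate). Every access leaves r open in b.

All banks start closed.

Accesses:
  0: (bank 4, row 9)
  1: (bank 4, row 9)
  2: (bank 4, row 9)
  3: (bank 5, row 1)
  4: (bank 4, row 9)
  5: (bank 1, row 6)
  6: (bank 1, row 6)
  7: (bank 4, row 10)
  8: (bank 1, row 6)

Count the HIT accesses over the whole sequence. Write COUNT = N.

COUNT = 5

0: bank 4 row 9 — prev None → EMPTY
1: bank 4 row 9 — prev 9 → HIT
2: bank 4 row 9 — prev 9 → HIT
3: bank 5 row 1 — prev None → EMPTY
4: bank 4 row 9 — prev 9 → HIT
5: bank 1 row 6 — prev None → EMPTY
6: bank 1 row 6 — prev 6 → HIT
7: bank 4 row 10 — prev 9 → CONFLICT
8: bank 1 row 6 — prev 6 → HIT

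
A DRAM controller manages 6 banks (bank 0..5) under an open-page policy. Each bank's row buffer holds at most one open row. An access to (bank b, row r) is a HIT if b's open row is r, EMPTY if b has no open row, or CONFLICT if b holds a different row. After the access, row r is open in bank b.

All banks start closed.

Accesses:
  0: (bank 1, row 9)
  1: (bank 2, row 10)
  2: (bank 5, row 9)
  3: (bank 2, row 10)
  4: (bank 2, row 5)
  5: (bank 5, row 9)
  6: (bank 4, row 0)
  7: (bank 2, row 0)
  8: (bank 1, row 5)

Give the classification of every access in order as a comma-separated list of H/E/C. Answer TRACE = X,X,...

0: bank 1 row 9 — prev None → EMPTY
1: bank 2 row 10 — prev None → EMPTY
2: bank 5 row 9 — prev None → EMPTY
3: bank 2 row 10 — prev 10 → HIT
4: bank 2 row 5 — prev 10 → CONFLICT
5: bank 5 row 9 — prev 9 → HIT
6: bank 4 row 0 — prev None → EMPTY
7: bank 2 row 0 — prev 5 → CONFLICT
8: bank 1 row 5 — prev 9 → CONFLICT

TRACE = E,E,E,H,C,H,E,C,C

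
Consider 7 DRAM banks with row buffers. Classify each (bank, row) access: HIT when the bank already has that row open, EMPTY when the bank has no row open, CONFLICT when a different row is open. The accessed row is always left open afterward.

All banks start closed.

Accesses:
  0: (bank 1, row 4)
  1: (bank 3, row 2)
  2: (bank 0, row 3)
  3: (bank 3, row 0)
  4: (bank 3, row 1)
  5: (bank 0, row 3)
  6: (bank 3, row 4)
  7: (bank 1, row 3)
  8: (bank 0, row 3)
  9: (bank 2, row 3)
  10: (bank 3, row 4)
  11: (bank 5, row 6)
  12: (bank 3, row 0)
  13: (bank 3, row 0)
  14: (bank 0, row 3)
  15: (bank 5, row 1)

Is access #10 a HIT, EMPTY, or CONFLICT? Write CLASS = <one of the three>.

CLASS = HIT

  [0] b1 r4: no row ⇒ E
  [1] b3 r2: no row ⇒ E
  [2] b0 r3: no row ⇒ E
  [3] b3 r0: had r2 ⇒ C
  [4] b3 r1: had r0 ⇒ C
  [5] b0 r3: had r3 ⇒ H
  [6] b3 r4: had r1 ⇒ C
  [7] b1 r3: had r4 ⇒ C
  [8] b0 r3: had r3 ⇒ H
  [9] b2 r3: no row ⇒ E
  [10] b3 r4: had r4 ⇒ H
  [11] b5 r6: no row ⇒ E
  [12] b3 r0: had r4 ⇒ C
  [13] b3 r0: had r0 ⇒ H
  [14] b0 r3: had r3 ⇒ H
  [15] b5 r1: had r6 ⇒ C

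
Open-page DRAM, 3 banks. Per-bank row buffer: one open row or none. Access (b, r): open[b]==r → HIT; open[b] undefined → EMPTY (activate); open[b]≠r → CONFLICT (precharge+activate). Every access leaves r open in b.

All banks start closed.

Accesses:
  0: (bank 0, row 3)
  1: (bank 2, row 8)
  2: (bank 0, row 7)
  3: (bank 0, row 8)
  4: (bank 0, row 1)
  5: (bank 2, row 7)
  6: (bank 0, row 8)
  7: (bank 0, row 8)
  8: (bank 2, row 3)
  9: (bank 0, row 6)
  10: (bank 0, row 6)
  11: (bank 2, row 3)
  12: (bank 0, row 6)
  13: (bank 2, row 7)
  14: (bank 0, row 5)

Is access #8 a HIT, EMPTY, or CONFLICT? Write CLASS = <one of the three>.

#0 (0,3) E
#1 (2,8) E
#2 (0,7) C  (was 3)
#3 (0,8) C  (was 7)
#4 (0,1) C  (was 8)
#5 (2,7) C  (was 8)
#6 (0,8) C  (was 1)
#7 (0,8) H  (was 8)
#8 (2,3) C  (was 7)
#9 (0,6) C  (was 8)
#10 (0,6) H  (was 6)
#11 (2,3) H  (was 3)
#12 (0,6) H  (was 6)
#13 (2,7) C  (was 3)
#14 (0,5) C  (was 6)

CLASS = CONFLICT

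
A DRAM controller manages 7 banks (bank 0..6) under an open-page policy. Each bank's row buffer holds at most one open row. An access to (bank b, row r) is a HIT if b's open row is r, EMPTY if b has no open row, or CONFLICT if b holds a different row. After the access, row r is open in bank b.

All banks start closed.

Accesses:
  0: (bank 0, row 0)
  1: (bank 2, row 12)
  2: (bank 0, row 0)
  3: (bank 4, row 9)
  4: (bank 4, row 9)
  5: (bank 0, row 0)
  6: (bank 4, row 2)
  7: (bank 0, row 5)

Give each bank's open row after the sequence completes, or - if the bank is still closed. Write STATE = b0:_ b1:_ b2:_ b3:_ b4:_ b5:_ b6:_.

step 0: bank0 None->0 [EMPTY]
step 1: bank2 None->12 [EMPTY]
step 2: bank0 0->0 [HIT]
step 3: bank4 None->9 [EMPTY]
step 4: bank4 9->9 [HIT]
step 5: bank0 0->0 [HIT]
step 6: bank4 9->2 [CONFLICT]
step 7: bank0 0->5 [CONFLICT]

STATE = b0:5 b1:- b2:12 b3:- b4:2 b5:- b6:-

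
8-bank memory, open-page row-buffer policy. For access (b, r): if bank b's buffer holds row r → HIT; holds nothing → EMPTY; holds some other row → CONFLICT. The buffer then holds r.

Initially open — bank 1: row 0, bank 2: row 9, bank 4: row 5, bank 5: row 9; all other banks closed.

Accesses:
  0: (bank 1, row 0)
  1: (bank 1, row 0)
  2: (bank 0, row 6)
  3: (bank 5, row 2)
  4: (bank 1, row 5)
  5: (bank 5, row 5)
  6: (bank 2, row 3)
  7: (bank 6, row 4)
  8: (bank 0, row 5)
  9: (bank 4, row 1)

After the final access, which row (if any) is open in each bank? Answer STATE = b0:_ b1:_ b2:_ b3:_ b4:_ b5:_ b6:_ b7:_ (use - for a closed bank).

STATE = b0:5 b1:5 b2:3 b3:- b4:1 b5:5 b6:4 b7:-

0: bank 1 row 0 — prev 0 → HIT
1: bank 1 row 0 — prev 0 → HIT
2: bank 0 row 6 — prev None → EMPTY
3: bank 5 row 2 — prev 9 → CONFLICT
4: bank 1 row 5 — prev 0 → CONFLICT
5: bank 5 row 5 — prev 2 → CONFLICT
6: bank 2 row 3 — prev 9 → CONFLICT
7: bank 6 row 4 — prev None → EMPTY
8: bank 0 row 5 — prev 6 → CONFLICT
9: bank 4 row 1 — prev 5 → CONFLICT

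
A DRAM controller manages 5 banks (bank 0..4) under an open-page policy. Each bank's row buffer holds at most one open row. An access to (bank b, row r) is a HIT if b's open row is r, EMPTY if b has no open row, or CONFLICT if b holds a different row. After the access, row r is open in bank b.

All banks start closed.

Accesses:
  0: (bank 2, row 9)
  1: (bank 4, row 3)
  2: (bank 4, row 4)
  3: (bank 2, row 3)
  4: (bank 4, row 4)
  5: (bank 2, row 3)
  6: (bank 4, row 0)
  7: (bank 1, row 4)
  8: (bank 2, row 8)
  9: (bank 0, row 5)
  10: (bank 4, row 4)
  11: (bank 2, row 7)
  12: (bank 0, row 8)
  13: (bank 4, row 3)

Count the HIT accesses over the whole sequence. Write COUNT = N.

step 0: bank2 None->9 [EMPTY]
step 1: bank4 None->3 [EMPTY]
step 2: bank4 3->4 [CONFLICT]
step 3: bank2 9->3 [CONFLICT]
step 4: bank4 4->4 [HIT]
step 5: bank2 3->3 [HIT]
step 6: bank4 4->0 [CONFLICT]
step 7: bank1 None->4 [EMPTY]
step 8: bank2 3->8 [CONFLICT]
step 9: bank0 None->5 [EMPTY]
step 10: bank4 0->4 [CONFLICT]
step 11: bank2 8->7 [CONFLICT]
step 12: bank0 5->8 [CONFLICT]
step 13: bank4 4->3 [CONFLICT]

COUNT = 2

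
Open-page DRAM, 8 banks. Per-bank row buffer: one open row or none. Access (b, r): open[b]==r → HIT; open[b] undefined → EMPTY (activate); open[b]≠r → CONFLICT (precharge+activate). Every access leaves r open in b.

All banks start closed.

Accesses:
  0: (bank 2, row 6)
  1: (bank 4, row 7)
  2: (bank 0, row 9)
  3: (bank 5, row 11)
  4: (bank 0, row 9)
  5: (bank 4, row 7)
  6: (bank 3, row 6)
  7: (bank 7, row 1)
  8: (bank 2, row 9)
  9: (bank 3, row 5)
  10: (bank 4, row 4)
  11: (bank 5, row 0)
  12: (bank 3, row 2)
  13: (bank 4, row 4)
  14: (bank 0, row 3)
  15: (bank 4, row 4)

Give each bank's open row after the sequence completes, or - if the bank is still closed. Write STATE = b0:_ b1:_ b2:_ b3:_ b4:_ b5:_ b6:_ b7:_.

STATE = b0:3 b1:- b2:9 b3:2 b4:4 b5:0 b6:- b7:1

#0 (2,6) E
#1 (4,7) E
#2 (0,9) E
#3 (5,11) E
#4 (0,9) H  (was 9)
#5 (4,7) H  (was 7)
#6 (3,6) E
#7 (7,1) E
#8 (2,9) C  (was 6)
#9 (3,5) C  (was 6)
#10 (4,4) C  (was 7)
#11 (5,0) C  (was 11)
#12 (3,2) C  (was 5)
#13 (4,4) H  (was 4)
#14 (0,3) C  (was 9)
#15 (4,4) H  (was 4)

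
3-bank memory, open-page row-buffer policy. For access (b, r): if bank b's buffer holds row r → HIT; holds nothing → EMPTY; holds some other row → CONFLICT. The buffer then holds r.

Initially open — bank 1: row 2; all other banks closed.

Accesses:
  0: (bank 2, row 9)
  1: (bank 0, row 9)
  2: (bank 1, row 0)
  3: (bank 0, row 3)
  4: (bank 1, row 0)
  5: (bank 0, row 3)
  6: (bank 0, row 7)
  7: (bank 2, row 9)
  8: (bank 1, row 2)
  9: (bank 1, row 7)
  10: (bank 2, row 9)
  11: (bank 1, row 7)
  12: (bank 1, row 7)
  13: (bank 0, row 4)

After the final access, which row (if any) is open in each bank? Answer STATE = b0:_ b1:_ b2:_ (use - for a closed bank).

0: bank 2 row 9 — prev None → EMPTY
1: bank 0 row 9 — prev None → EMPTY
2: bank 1 row 0 — prev 2 → CONFLICT
3: bank 0 row 3 — prev 9 → CONFLICT
4: bank 1 row 0 — prev 0 → HIT
5: bank 0 row 3 — prev 3 → HIT
6: bank 0 row 7 — prev 3 → CONFLICT
7: bank 2 row 9 — prev 9 → HIT
8: bank 1 row 2 — prev 0 → CONFLICT
9: bank 1 row 7 — prev 2 → CONFLICT
10: bank 2 row 9 — prev 9 → HIT
11: bank 1 row 7 — prev 7 → HIT
12: bank 1 row 7 — prev 7 → HIT
13: bank 0 row 4 — prev 7 → CONFLICT

STATE = b0:4 b1:7 b2:9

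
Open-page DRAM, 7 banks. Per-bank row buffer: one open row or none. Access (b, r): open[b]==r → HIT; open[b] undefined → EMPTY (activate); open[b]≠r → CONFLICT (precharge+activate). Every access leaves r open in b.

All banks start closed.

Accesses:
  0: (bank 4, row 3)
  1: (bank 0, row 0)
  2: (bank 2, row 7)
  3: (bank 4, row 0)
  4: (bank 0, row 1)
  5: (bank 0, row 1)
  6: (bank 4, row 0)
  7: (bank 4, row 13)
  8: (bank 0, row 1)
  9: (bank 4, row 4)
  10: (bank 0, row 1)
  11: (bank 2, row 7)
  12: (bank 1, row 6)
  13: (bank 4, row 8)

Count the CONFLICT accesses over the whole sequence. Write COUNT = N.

COUNT = 5

  [0] b4 r3: no row ⇒ E
  [1] b0 r0: no row ⇒ E
  [2] b2 r7: no row ⇒ E
  [3] b4 r0: had r3 ⇒ C
  [4] b0 r1: had r0 ⇒ C
  [5] b0 r1: had r1 ⇒ H
  [6] b4 r0: had r0 ⇒ H
  [7] b4 r13: had r0 ⇒ C
  [8] b0 r1: had r1 ⇒ H
  [9] b4 r4: had r13 ⇒ C
  [10] b0 r1: had r1 ⇒ H
  [11] b2 r7: had r7 ⇒ H
  [12] b1 r6: no row ⇒ E
  [13] b4 r8: had r4 ⇒ C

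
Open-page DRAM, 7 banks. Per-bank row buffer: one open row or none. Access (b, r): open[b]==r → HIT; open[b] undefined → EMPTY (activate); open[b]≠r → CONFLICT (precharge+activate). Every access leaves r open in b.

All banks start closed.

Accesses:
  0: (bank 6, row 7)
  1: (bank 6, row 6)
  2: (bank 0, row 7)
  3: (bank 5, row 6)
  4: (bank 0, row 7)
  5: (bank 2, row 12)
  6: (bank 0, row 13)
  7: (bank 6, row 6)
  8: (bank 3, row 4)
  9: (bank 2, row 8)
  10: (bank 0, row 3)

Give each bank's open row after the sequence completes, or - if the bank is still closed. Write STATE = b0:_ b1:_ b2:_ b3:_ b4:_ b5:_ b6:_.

STATE = b0:3 b1:- b2:8 b3:4 b4:- b5:6 b6:6

#0 (6,7) E
#1 (6,6) C  (was 7)
#2 (0,7) E
#3 (5,6) E
#4 (0,7) H  (was 7)
#5 (2,12) E
#6 (0,13) C  (was 7)
#7 (6,6) H  (was 6)
#8 (3,4) E
#9 (2,8) C  (was 12)
#10 (0,3) C  (was 13)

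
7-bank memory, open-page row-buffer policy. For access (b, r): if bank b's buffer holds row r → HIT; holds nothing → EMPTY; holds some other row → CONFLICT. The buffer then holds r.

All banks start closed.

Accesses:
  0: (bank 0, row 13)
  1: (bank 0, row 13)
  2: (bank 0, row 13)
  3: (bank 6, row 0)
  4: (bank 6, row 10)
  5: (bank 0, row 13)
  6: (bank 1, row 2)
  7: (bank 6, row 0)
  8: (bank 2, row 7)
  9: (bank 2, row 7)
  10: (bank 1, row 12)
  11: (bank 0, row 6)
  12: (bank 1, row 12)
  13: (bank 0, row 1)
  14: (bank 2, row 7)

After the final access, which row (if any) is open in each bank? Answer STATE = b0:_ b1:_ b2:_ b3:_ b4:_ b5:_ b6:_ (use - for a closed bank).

STATE = b0:1 b1:12 b2:7 b3:- b4:- b5:- b6:0

  [0] b0 r13: no row ⇒ E
  [1] b0 r13: had r13 ⇒ H
  [2] b0 r13: had r13 ⇒ H
  [3] b6 r0: no row ⇒ E
  [4] b6 r10: had r0 ⇒ C
  [5] b0 r13: had r13 ⇒ H
  [6] b1 r2: no row ⇒ E
  [7] b6 r0: had r10 ⇒ C
  [8] b2 r7: no row ⇒ E
  [9] b2 r7: had r7 ⇒ H
  [10] b1 r12: had r2 ⇒ C
  [11] b0 r6: had r13 ⇒ C
  [12] b1 r12: had r12 ⇒ H
  [13] b0 r1: had r6 ⇒ C
  [14] b2 r7: had r7 ⇒ H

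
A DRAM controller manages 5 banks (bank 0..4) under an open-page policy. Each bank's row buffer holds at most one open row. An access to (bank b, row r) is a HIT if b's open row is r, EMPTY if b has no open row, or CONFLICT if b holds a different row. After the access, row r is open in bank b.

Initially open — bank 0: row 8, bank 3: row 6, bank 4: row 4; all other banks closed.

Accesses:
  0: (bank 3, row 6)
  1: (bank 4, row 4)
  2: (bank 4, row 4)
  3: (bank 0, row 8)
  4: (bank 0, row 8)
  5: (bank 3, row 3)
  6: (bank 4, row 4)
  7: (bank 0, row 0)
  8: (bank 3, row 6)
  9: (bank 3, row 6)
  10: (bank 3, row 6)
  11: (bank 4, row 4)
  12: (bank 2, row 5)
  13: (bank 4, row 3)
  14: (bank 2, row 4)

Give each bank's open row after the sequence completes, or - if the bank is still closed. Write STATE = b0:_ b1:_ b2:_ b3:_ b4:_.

STATE = b0:0 b1:- b2:4 b3:6 b4:3

  [0] b3 r6: had r6 ⇒ H
  [1] b4 r4: had r4 ⇒ H
  [2] b4 r4: had r4 ⇒ H
  [3] b0 r8: had r8 ⇒ H
  [4] b0 r8: had r8 ⇒ H
  [5] b3 r3: had r6 ⇒ C
  [6] b4 r4: had r4 ⇒ H
  [7] b0 r0: had r8 ⇒ C
  [8] b3 r6: had r3 ⇒ C
  [9] b3 r6: had r6 ⇒ H
  [10] b3 r6: had r6 ⇒ H
  [11] b4 r4: had r4 ⇒ H
  [12] b2 r5: no row ⇒ E
  [13] b4 r3: had r4 ⇒ C
  [14] b2 r4: had r5 ⇒ C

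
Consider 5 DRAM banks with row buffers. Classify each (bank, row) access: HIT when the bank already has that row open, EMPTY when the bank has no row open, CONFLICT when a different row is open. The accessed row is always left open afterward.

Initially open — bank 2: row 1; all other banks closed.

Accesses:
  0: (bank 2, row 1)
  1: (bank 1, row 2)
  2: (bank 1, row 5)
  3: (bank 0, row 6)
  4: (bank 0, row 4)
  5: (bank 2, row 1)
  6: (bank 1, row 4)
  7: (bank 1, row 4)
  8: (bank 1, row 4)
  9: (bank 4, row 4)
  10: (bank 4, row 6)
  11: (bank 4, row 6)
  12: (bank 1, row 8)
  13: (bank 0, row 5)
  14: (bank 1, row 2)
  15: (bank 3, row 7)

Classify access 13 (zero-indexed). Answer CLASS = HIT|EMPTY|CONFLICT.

  [0] b2 r1: had r1 ⇒ H
  [1] b1 r2: no row ⇒ E
  [2] b1 r5: had r2 ⇒ C
  [3] b0 r6: no row ⇒ E
  [4] b0 r4: had r6 ⇒ C
  [5] b2 r1: had r1 ⇒ H
  [6] b1 r4: had r5 ⇒ C
  [7] b1 r4: had r4 ⇒ H
  [8] b1 r4: had r4 ⇒ H
  [9] b4 r4: no row ⇒ E
  [10] b4 r6: had r4 ⇒ C
  [11] b4 r6: had r6 ⇒ H
  [12] b1 r8: had r4 ⇒ C
  [13] b0 r5: had r4 ⇒ C
  [14] b1 r2: had r8 ⇒ C
  [15] b3 r7: no row ⇒ E

CLASS = CONFLICT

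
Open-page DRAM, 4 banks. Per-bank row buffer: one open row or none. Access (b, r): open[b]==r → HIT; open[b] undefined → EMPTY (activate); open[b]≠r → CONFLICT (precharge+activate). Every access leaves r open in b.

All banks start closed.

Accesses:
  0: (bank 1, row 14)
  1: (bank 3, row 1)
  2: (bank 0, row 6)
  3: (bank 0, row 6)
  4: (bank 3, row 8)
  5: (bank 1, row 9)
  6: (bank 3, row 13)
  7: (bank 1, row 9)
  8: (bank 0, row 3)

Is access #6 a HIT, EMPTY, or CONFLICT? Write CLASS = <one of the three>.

CLASS = CONFLICT

step 0: bank1 None->14 [EMPTY]
step 1: bank3 None->1 [EMPTY]
step 2: bank0 None->6 [EMPTY]
step 3: bank0 6->6 [HIT]
step 4: bank3 1->8 [CONFLICT]
step 5: bank1 14->9 [CONFLICT]
step 6: bank3 8->13 [CONFLICT]
step 7: bank1 9->9 [HIT]
step 8: bank0 6->3 [CONFLICT]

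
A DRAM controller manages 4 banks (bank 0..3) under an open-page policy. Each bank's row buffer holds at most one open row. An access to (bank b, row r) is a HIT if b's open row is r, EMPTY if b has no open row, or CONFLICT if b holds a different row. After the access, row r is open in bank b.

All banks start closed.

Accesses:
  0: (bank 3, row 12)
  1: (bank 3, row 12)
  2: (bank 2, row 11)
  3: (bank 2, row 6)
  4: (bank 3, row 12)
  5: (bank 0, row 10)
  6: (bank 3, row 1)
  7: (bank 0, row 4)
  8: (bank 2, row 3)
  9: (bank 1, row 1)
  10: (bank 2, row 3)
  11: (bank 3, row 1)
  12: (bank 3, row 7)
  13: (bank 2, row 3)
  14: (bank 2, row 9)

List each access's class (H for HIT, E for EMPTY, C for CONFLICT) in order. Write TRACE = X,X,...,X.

TRACE = E,H,E,C,H,E,C,C,C,E,H,H,C,H,C

0: bank 3 row 12 — prev None → EMPTY
1: bank 3 row 12 — prev 12 → HIT
2: bank 2 row 11 — prev None → EMPTY
3: bank 2 row 6 — prev 11 → CONFLICT
4: bank 3 row 12 — prev 12 → HIT
5: bank 0 row 10 — prev None → EMPTY
6: bank 3 row 1 — prev 12 → CONFLICT
7: bank 0 row 4 — prev 10 → CONFLICT
8: bank 2 row 3 — prev 6 → CONFLICT
9: bank 1 row 1 — prev None → EMPTY
10: bank 2 row 3 — prev 3 → HIT
11: bank 3 row 1 — prev 1 → HIT
12: bank 3 row 7 — prev 1 → CONFLICT
13: bank 2 row 3 — prev 3 → HIT
14: bank 2 row 9 — prev 3 → CONFLICT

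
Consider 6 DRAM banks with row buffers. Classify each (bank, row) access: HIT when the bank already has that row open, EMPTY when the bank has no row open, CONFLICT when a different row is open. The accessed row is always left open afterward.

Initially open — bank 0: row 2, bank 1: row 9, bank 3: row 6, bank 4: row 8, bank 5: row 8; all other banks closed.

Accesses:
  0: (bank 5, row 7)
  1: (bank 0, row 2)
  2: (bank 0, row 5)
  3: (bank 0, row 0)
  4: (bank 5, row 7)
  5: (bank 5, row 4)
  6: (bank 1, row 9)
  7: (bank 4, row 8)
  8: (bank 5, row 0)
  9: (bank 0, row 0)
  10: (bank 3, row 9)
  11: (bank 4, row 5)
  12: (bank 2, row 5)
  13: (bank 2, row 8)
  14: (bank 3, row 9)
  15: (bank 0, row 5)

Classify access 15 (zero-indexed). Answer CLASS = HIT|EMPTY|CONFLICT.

step 0: bank5 8->7 [CONFLICT]
step 1: bank0 2->2 [HIT]
step 2: bank0 2->5 [CONFLICT]
step 3: bank0 5->0 [CONFLICT]
step 4: bank5 7->7 [HIT]
step 5: bank5 7->4 [CONFLICT]
step 6: bank1 9->9 [HIT]
step 7: bank4 8->8 [HIT]
step 8: bank5 4->0 [CONFLICT]
step 9: bank0 0->0 [HIT]
step 10: bank3 6->9 [CONFLICT]
step 11: bank4 8->5 [CONFLICT]
step 12: bank2 None->5 [EMPTY]
step 13: bank2 5->8 [CONFLICT]
step 14: bank3 9->9 [HIT]
step 15: bank0 0->5 [CONFLICT]

CLASS = CONFLICT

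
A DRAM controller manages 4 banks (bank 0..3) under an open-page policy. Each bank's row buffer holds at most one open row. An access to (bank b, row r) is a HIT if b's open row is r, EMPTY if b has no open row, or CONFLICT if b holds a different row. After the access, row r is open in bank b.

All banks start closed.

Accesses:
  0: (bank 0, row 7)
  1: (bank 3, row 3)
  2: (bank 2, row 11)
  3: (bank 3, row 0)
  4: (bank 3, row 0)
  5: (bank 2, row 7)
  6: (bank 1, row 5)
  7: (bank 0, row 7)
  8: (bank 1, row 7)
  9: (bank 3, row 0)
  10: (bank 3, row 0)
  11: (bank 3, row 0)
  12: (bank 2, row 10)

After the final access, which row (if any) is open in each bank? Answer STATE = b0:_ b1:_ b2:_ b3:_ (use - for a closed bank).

STATE = b0:7 b1:7 b2:10 b3:0

0: bank 0 row 7 — prev None → EMPTY
1: bank 3 row 3 — prev None → EMPTY
2: bank 2 row 11 — prev None → EMPTY
3: bank 3 row 0 — prev 3 → CONFLICT
4: bank 3 row 0 — prev 0 → HIT
5: bank 2 row 7 — prev 11 → CONFLICT
6: bank 1 row 5 — prev None → EMPTY
7: bank 0 row 7 — prev 7 → HIT
8: bank 1 row 7 — prev 5 → CONFLICT
9: bank 3 row 0 — prev 0 → HIT
10: bank 3 row 0 — prev 0 → HIT
11: bank 3 row 0 — prev 0 → HIT
12: bank 2 row 10 — prev 7 → CONFLICT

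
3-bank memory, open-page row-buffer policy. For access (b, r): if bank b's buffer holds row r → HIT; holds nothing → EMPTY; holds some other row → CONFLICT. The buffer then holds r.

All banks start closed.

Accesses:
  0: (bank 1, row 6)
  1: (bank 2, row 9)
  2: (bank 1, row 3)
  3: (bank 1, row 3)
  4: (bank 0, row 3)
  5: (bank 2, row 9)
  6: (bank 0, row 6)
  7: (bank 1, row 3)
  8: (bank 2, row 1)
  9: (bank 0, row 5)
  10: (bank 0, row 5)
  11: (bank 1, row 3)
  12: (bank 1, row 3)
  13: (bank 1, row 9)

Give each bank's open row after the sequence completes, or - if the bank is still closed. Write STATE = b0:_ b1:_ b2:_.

0: bank 1 row 6 — prev None → EMPTY
1: bank 2 row 9 — prev None → EMPTY
2: bank 1 row 3 — prev 6 → CONFLICT
3: bank 1 row 3 — prev 3 → HIT
4: bank 0 row 3 — prev None → EMPTY
5: bank 2 row 9 — prev 9 → HIT
6: bank 0 row 6 — prev 3 → CONFLICT
7: bank 1 row 3 — prev 3 → HIT
8: bank 2 row 1 — prev 9 → CONFLICT
9: bank 0 row 5 — prev 6 → CONFLICT
10: bank 0 row 5 — prev 5 → HIT
11: bank 1 row 3 — prev 3 → HIT
12: bank 1 row 3 — prev 3 → HIT
13: bank 1 row 9 — prev 3 → CONFLICT

STATE = b0:5 b1:9 b2:1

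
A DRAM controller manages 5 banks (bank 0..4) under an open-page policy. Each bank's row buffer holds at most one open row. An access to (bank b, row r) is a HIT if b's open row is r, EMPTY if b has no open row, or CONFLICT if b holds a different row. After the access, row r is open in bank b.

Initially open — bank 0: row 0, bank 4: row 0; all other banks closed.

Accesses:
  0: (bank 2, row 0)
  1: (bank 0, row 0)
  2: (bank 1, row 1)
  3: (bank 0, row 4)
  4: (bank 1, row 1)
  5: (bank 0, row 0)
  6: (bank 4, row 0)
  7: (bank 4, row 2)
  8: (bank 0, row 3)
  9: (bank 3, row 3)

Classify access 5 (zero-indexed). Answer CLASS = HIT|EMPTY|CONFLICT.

#0 (2,0) E
#1 (0,0) H  (was 0)
#2 (1,1) E
#3 (0,4) C  (was 0)
#4 (1,1) H  (was 1)
#5 (0,0) C  (was 4)
#6 (4,0) H  (was 0)
#7 (4,2) C  (was 0)
#8 (0,3) C  (was 0)
#9 (3,3) E

CLASS = CONFLICT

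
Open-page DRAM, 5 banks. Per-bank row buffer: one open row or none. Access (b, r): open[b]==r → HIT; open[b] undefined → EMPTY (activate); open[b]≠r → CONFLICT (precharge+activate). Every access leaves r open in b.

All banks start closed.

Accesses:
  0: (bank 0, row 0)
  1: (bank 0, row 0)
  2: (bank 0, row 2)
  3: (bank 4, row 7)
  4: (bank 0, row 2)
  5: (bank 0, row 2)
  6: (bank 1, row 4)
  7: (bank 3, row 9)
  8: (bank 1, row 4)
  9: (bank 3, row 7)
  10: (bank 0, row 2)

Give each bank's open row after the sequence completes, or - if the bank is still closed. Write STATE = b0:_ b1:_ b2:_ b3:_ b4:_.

STATE = b0:2 b1:4 b2:- b3:7 b4:7

#0 (0,0) E
#1 (0,0) H  (was 0)
#2 (0,2) C  (was 0)
#3 (4,7) E
#4 (0,2) H  (was 2)
#5 (0,2) H  (was 2)
#6 (1,4) E
#7 (3,9) E
#8 (1,4) H  (was 4)
#9 (3,7) C  (was 9)
#10 (0,2) H  (was 2)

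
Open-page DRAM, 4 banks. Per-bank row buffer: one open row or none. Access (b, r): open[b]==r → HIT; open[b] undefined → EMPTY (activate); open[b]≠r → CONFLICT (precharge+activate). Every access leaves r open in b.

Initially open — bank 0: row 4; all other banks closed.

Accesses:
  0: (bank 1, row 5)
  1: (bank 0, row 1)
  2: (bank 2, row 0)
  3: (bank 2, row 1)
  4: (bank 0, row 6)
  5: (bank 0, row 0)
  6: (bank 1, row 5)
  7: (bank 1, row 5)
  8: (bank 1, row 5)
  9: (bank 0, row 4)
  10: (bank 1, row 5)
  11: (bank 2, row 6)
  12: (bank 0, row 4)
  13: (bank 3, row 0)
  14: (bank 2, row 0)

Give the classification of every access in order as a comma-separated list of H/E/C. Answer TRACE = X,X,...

TRACE = E,C,E,C,C,C,H,H,H,C,H,C,H,E,C

  [0] b1 r5: no row ⇒ E
  [1] b0 r1: had r4 ⇒ C
  [2] b2 r0: no row ⇒ E
  [3] b2 r1: had r0 ⇒ C
  [4] b0 r6: had r1 ⇒ C
  [5] b0 r0: had r6 ⇒ C
  [6] b1 r5: had r5 ⇒ H
  [7] b1 r5: had r5 ⇒ H
  [8] b1 r5: had r5 ⇒ H
  [9] b0 r4: had r0 ⇒ C
  [10] b1 r5: had r5 ⇒ H
  [11] b2 r6: had r1 ⇒ C
  [12] b0 r4: had r4 ⇒ H
  [13] b3 r0: no row ⇒ E
  [14] b2 r0: had r6 ⇒ C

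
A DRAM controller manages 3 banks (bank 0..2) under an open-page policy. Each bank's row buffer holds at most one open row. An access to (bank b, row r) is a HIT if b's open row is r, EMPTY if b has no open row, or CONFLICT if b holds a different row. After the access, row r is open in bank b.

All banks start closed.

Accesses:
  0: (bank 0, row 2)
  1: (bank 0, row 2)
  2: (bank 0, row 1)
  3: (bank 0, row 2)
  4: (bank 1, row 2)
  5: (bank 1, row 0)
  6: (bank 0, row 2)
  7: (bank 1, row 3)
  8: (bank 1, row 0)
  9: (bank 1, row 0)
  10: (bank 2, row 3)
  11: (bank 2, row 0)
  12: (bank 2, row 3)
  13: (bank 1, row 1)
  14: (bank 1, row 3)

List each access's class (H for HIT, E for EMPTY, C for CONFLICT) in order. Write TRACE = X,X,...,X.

step 0: bank0 None->2 [EMPTY]
step 1: bank0 2->2 [HIT]
step 2: bank0 2->1 [CONFLICT]
step 3: bank0 1->2 [CONFLICT]
step 4: bank1 None->2 [EMPTY]
step 5: bank1 2->0 [CONFLICT]
step 6: bank0 2->2 [HIT]
step 7: bank1 0->3 [CONFLICT]
step 8: bank1 3->0 [CONFLICT]
step 9: bank1 0->0 [HIT]
step 10: bank2 None->3 [EMPTY]
step 11: bank2 3->0 [CONFLICT]
step 12: bank2 0->3 [CONFLICT]
step 13: bank1 0->1 [CONFLICT]
step 14: bank1 1->3 [CONFLICT]

TRACE = E,H,C,C,E,C,H,C,C,H,E,C,C,C,C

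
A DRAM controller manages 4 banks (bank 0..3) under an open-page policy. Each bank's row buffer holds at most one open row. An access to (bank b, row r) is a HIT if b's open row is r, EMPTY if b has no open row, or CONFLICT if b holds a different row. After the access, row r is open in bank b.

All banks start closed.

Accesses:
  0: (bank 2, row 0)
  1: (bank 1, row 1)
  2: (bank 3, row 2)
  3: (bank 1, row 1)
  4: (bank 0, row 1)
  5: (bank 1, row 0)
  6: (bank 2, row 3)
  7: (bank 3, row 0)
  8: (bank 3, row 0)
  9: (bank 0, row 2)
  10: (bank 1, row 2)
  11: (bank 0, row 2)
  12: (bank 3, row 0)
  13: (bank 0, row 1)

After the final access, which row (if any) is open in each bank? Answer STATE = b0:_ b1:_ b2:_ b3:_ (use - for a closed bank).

STATE = b0:1 b1:2 b2:3 b3:0

#0 (2,0) E
#1 (1,1) E
#2 (3,2) E
#3 (1,1) H  (was 1)
#4 (0,1) E
#5 (1,0) C  (was 1)
#6 (2,3) C  (was 0)
#7 (3,0) C  (was 2)
#8 (3,0) H  (was 0)
#9 (0,2) C  (was 1)
#10 (1,2) C  (was 0)
#11 (0,2) H  (was 2)
#12 (3,0) H  (was 0)
#13 (0,1) C  (was 2)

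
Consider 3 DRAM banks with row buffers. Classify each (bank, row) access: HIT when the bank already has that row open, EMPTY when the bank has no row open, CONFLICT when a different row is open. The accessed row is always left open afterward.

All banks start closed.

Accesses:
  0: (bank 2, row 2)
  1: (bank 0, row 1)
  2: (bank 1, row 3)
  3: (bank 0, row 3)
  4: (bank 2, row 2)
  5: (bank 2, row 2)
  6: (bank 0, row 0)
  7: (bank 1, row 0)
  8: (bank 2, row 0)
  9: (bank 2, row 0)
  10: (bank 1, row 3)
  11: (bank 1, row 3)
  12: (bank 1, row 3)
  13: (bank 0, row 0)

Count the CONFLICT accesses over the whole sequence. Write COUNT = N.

  [0] b2 r2: no row ⇒ E
  [1] b0 r1: no row ⇒ E
  [2] b1 r3: no row ⇒ E
  [3] b0 r3: had r1 ⇒ C
  [4] b2 r2: had r2 ⇒ H
  [5] b2 r2: had r2 ⇒ H
  [6] b0 r0: had r3 ⇒ C
  [7] b1 r0: had r3 ⇒ C
  [8] b2 r0: had r2 ⇒ C
  [9] b2 r0: had r0 ⇒ H
  [10] b1 r3: had r0 ⇒ C
  [11] b1 r3: had r3 ⇒ H
  [12] b1 r3: had r3 ⇒ H
  [13] b0 r0: had r0 ⇒ H

COUNT = 5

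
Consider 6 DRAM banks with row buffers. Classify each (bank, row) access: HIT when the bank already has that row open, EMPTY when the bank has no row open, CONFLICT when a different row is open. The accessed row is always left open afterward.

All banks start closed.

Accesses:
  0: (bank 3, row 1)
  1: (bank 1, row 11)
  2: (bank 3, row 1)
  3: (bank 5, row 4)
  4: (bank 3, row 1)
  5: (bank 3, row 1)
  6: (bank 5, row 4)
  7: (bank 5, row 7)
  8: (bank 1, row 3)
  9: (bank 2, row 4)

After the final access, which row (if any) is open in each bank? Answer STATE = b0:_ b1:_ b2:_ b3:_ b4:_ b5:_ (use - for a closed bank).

STATE = b0:- b1:3 b2:4 b3:1 b4:- b5:7

0: bank 3 row 1 — prev None → EMPTY
1: bank 1 row 11 — prev None → EMPTY
2: bank 3 row 1 — prev 1 → HIT
3: bank 5 row 4 — prev None → EMPTY
4: bank 3 row 1 — prev 1 → HIT
5: bank 3 row 1 — prev 1 → HIT
6: bank 5 row 4 — prev 4 → HIT
7: bank 5 row 7 — prev 4 → CONFLICT
8: bank 1 row 3 — prev 11 → CONFLICT
9: bank 2 row 4 — prev None → EMPTY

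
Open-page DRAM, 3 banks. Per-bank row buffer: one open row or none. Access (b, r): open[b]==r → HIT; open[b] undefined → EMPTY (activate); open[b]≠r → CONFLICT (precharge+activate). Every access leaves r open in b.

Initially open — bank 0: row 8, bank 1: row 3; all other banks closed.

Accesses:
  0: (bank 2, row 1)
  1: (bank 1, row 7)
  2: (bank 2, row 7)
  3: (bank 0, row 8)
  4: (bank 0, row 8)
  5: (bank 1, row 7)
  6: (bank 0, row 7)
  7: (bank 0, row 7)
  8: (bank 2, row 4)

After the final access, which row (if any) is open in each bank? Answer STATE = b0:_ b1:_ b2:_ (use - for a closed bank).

#0 (2,1) E
#1 (1,7) C  (was 3)
#2 (2,7) C  (was 1)
#3 (0,8) H  (was 8)
#4 (0,8) H  (was 8)
#5 (1,7) H  (was 7)
#6 (0,7) C  (was 8)
#7 (0,7) H  (was 7)
#8 (2,4) C  (was 7)

STATE = b0:7 b1:7 b2:4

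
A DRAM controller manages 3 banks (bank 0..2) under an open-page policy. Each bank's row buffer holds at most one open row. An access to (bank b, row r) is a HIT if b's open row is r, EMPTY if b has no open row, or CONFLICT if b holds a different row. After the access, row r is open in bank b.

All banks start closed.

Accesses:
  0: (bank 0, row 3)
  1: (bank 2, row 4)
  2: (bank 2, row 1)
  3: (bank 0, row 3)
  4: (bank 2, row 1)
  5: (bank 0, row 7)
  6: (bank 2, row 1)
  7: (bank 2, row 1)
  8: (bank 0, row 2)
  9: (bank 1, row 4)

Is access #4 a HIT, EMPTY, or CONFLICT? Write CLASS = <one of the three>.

CLASS = HIT

step 0: bank0 None->3 [EMPTY]
step 1: bank2 None->4 [EMPTY]
step 2: bank2 4->1 [CONFLICT]
step 3: bank0 3->3 [HIT]
step 4: bank2 1->1 [HIT]
step 5: bank0 3->7 [CONFLICT]
step 6: bank2 1->1 [HIT]
step 7: bank2 1->1 [HIT]
step 8: bank0 7->2 [CONFLICT]
step 9: bank1 None->4 [EMPTY]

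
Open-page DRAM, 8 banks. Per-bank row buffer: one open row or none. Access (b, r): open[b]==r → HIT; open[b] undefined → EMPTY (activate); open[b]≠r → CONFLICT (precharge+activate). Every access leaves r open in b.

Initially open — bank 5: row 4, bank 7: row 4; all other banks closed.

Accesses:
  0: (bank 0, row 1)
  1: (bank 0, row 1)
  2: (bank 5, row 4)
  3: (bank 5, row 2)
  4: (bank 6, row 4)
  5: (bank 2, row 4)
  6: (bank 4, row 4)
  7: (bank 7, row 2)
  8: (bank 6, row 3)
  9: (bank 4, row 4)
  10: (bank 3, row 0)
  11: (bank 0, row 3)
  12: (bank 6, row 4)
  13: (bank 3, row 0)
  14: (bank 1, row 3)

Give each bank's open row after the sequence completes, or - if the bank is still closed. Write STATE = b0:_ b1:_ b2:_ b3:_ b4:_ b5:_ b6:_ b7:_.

STATE = b0:3 b1:3 b2:4 b3:0 b4:4 b5:2 b6:4 b7:2

step 0: bank0 None->1 [EMPTY]
step 1: bank0 1->1 [HIT]
step 2: bank5 4->4 [HIT]
step 3: bank5 4->2 [CONFLICT]
step 4: bank6 None->4 [EMPTY]
step 5: bank2 None->4 [EMPTY]
step 6: bank4 None->4 [EMPTY]
step 7: bank7 4->2 [CONFLICT]
step 8: bank6 4->3 [CONFLICT]
step 9: bank4 4->4 [HIT]
step 10: bank3 None->0 [EMPTY]
step 11: bank0 1->3 [CONFLICT]
step 12: bank6 3->4 [CONFLICT]
step 13: bank3 0->0 [HIT]
step 14: bank1 None->3 [EMPTY]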